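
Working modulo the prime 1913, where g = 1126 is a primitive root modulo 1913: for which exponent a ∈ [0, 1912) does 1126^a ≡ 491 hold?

1121

Baby-step giant-step with m = ceil(sqrt(1912)) = 44.
Baby table (1126^j mod 1913 for j=0..43):
  0:1  1:1126  2:1470  3:475  4:1123  5:5  6:1804  7:1611
  8:462  9:1789  10:25  11:1368  12:403  13:397  14:1293  15:125
  16:1101  17:102  18:72  19:726  20:625  21:1679  22:510  23:360
  24:1717  25:1212  26:743  27:637  28:1800  29:933  30:321  31:1802
  32:1272  33:1348  34:839  35:1605  36:1358  37:621  38:1001  39:369
  40:373  41:1051  42:1192  43:1179
Giant step factor: 1126^(-44) ≡ 1491 (mod 1913).
Scan 491·1491^i mod 1913 for i = 0, 1, …:
  i=0: 491   i=1: 1315   i=2: 1753   i=3: 565
  i=4: 695   i=5: 1312   i=6: 1106   i=7: 40
  i=8: 337   i=9: 1261     …   i=24: 608
  i=25: 1679
Match at i=25, j=21: a = 25·44 + 21 = 1121.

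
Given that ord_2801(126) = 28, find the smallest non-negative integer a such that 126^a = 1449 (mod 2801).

Successive powers of 126 modulo 2801:
  126^0=1  126^1=126  126^2=1871  126^3=462  126^4=2192  126^5=1694
  126^6=568  126^7=1543  126^8=1149  126^9=1923  126^10=1412  126^11=1449
So 126^11 ≡ 1449 (mod 2801), giving a = 11.

11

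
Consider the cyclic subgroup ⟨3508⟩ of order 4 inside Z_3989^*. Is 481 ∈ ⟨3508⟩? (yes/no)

yes

481 ∈ ⟨3508⟩ iff 481^4 ≡ 1 (mod 3989), since |⟨3508⟩| = 4.
481^4 mod 3989 = 1.
Since 1 = 1, 481 lies in the subgroup.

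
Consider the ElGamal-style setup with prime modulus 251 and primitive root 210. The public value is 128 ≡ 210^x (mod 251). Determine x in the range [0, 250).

5

Baby-step giant-step with m = ceil(sqrt(250)) = 16.
Baby table (210^j mod 251 for j=0..15):
  0:1  1:210  2:175  3:104  4:3  5:128  6:23  7:61
  8:9  9:133  10:69  11:183  12:27  13:148  14:207  15:47
Giant step factor: 210^(-16) ≡ 31 (mod 251).
Scan 128·31^i mod 251 for i = 0, 1, …:
  i=0: 128
Match at i=0, j=5: x = 0·16 + 5 = 5.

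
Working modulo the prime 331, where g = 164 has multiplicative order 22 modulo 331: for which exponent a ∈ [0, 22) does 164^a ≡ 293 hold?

Successive powers of 164 modulo 331:
  164^0=1  164^1=164  164^2=85  164^3=38  164^4=274  164^5=251
  164^6=120  164^7=151  164^8=270  164^9=257  164^10=111  164^11=330
  164^12=167  164^13=246  164^14=293
So 164^14 ≡ 293 (mod 331), giving a = 14.

14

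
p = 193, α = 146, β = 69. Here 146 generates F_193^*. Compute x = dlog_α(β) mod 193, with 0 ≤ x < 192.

174

Baby-step giant-step with m = ceil(sqrt(192)) = 14.
Baby table (146^j mod 193 for j=0..13):
  0:1  1:146  2:86  3:11  4:62  5:174  6:121  7:103
  8:177  9:173  10:168  11:17  12:166  13:111
Giant step factor: 146^(-14) ≡ 32 (mod 193).
Scan 69·32^i mod 193 for i = 0, 1, …:
  i=0: 69   i=1: 85   i=2: 18   i=3: 190
  i=4: 97   i=5: 16   i=6: 126   i=7: 172
  i=8: 100   i=9: 112   i=10: 110   i=11: 46
  i=12: 121
Match at i=12, j=6: x = 12·14 + 6 = 174.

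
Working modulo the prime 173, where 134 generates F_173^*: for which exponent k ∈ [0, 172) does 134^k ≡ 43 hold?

Baby-step giant-step with m = ceil(sqrt(172)) = 14.
Baby table (134^j mod 173 for j=0..13):
  0:1  1:134  2:137  3:20  4:85  5:145  6:54  7:143
  8:132  9:42  10:92  11:45  12:148  13:110
Giant step factor: 134^(-14) ≡ 89 (mod 173).
Scan 43·89^i mod 173 for i = 0, 1, …:
  i=0: 43   i=1: 21   i=2: 139   i=3: 88
  i=4: 47   i=5: 31   i=6: 164   i=7: 64
  i=8: 160   i=9: 54
Match at i=9, j=6: k = 9·14 + 6 = 132.

132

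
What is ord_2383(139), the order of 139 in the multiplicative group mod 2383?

2382

The order of 139 must divide p − 1 = 2382 = 2 · 3 · 397.
Divisors: 1, 2, 3, 6, 397, 794, 1191, 2382.
Check each in increasing order: 139^1 ≡ 139;  139^2 ≡ 257;  139^3 ≡ 2361;  139^6 ≡ 484;  139^397 ≡ 1104;  139^794 ≡ 1103;  139^1191 ≡ 2382;  139^2382 ≡ 1.
Smallest exponent giving 1 is 2382.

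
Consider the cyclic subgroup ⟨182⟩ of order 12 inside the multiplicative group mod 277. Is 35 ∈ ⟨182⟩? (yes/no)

35 ∈ ⟨182⟩ iff 35^12 ≡ 1 (mod 277), since |⟨182⟩| = 12.
35^12 mod 277 = 1.
Since 1 = 1, 35 lies in the subgroup.

yes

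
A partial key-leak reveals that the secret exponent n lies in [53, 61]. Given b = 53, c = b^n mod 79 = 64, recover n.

54

Compute 53^53 mod 79 = 34, then multiply by 53 repeatedly:
  53^53=34  53^54=64
Found 64 at exponent 54.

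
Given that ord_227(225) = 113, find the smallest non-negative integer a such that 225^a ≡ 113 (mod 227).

112

Baby-step giant-step with m = ceil(sqrt(113)) = 11.
Baby table (225^j mod 227 for j=0..10):
  0:1  1:225  2:4  3:219  4:16  5:195  6:64  7:99
  8:29  9:169  10:116
Giant step factor: 225^(-11) ≡ 136 (mod 227).
Scan 113·136^i mod 227 for i = 0, 1, …:
  i=0: 113   i=1: 159   i=2: 59   i=3: 79
  i=4: 75   i=5: 212   i=6: 3   i=7: 181
  i=8: 100   i=9: 207   i=10: 4
Match at i=10, j=2: a = 10·11 + 2 = 112.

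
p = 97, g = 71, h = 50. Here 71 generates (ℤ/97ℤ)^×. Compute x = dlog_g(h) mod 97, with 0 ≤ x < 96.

12

Successive powers of 71 modulo 97:
  71^0=1  71^1=71  71^2=94  71^3=78  71^4=9  71^5=57
  71^6=70  71^7=23  71^8=81  71^9=28  71^10=48  71^11=13
  71^12=50
So 71^12 ≡ 50 (mod 97), giving x = 12.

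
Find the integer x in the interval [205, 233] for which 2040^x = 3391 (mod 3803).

215

Compute 2040^205 mod 3803 = 2985, then multiply by 2040 repeatedly:
  2040^205=2985  2040^206=797  2040^207=1999  2040^208=1144  2040^209=2521
  2040^210=1184  2040^211=455  2040^212=268  2040^213=2891  2040^214=2990
  2040^215=3391
Found 3391 at exponent 215.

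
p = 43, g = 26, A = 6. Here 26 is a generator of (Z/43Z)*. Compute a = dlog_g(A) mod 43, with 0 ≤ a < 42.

14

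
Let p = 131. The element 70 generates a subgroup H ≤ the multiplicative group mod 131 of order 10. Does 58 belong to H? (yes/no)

yes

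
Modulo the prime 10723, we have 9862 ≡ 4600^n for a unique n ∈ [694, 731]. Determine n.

725

Compute 4600^694 mod 10723 = 738, then multiply by 4600 repeatedly:
  4600^694=738  4600^695=6332  4600^696=3532  4600^697=1855  4600^698=8215
  4600^699=1148  4600^700=5084  4600^701=10260  4600^702=4077  4600^703=10396
  4600^704=7743  4600^705=6717  4600^706=5237  4600^707=6342  4600^708=6640
  4600^709=4896  4600^710=3300  4600^711=6955  4600^712=6291  4600^713=7946
  4600^714=7616  4600^715=1559  4600^716=8436  4600^717=9786  4600^718=446
  4600^719=3507  4600^720=4808  4600^721=5974  4600^722=8074  4600^723=6651
  4600^724=1881  4600^725=9862
Found 9862 at exponent 725.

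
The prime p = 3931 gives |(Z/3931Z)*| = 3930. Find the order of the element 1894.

131

The order of 1894 must divide p − 1 = 3930 = 2 · 3 · 5 · 131.
Divisors: 1, 2, 3, 5, 6, 10, 15, 30, 131, 262, 393, 655, 786, 1310, 1965, 3930.
Check each in increasing order: 1894^1 ≡ 1894;  1894^2 ≡ 2164;  1894^3 ≡ 2514;  1894^5 ≡ 3723;  1894^6 ≡ 3079;  1894^10 ≡ 23;  1894^15 ≡ 3078;  1894^30 ≡ 374;  1894^131 ≡ 1.
Smallest exponent giving 1 is 131.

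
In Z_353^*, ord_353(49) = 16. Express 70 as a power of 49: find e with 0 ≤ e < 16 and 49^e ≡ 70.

10

Successive powers of 49 modulo 353:
  49^0=1  49^1=49  49^2=283  49^3=100  49^4=311  49^5=60
  49^6=116  49^7=36  49^8=352  49^9=304  49^10=70
So 49^10 ≡ 70 (mod 353), giving e = 10.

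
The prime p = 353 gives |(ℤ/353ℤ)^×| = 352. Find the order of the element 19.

176

The order of 19 must divide p − 1 = 352 = 2^5 · 11.
Divisors: 1, 2, 4, 8, 11, 16, 22, 32, 44, 88, 176, 352.
Check each in increasing order: 19^1 ≡ 19;  19^2 ≡ 8;  19^4 ≡ 64;  19^8 ≡ 213;  19^11 ≡ 253;  19^16 ≡ 185;  19^22 ≡ 116;  19^32 ≡ 337;  19^44 ≡ 42;  19^88 ≡ 352;  19^176 ≡ 1.
Smallest exponent giving 1 is 176.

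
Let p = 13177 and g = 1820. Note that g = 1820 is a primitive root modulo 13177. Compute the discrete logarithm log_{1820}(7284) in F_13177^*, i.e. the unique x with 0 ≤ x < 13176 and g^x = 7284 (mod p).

Baby-step giant-step with m = ceil(sqrt(13176)) = 115.
Baby table (1820^j mod 13177 for j=0..114):
  0:1  1:1820  2:4973  3:11438  4:10677  5:9242  6:6588  7:12267
  8:4102  9:7458  10:1250  11:8556  12:9883  13:455  14:11126  15:9448
  16:12552  17:8899  18:1647  19:6361  20:7614  21:8453  22:6901  23:2139
  24:5765  25:3408  26:9370  27:2362  28:3138  29:5519  30:3706  31:11473
  32:8492  33:11996  34:11608  35:3829  36:11324  37:852  38:8931  39:7179
  40:7373  41:4674  42:7515  43:12751  44:2123  45:2999  46:2902  47:10840
  48:2831  49:213  50:5527  51:5089  52:11726  53:7757  54:5173  55:6482
  56:3825  57:4044  58:7314  59:2710  60:4002  61:9936  62:4676  63:11155
  64:9520  65:11822  66:11176  67:8209  68:10839  69:1011  70:8417  71:7266
  72:7589  73:2484  74:1169  75:6083  76:2380  77:9544  78:2794  79:11935
  80:6004  81:3547  82:11987  83:8405  84:11780  85:621  86:10175  87:4815
  88:595  89:2386  90:7287  91:6278  92:1501  93:4181  94:6291  95:11984
  96:2945  97:10038  98:5838  99:4498  100:3443  101:7185  102:5116  103:8158
  104:10258  105:10928  106:4867  107:2996  108:10619  109:9098  110:8048  111:7713
  112:4155  113:11679  114:1279
Giant step factor: 1820^(-115) ≡ 6981 (mod 13177).
Scan 7284·6981^i mod 13177 for i = 0, 1, …:
  i=0: 7284   i=1: 12738   i=2: 5582   i=3: 3553
  i=4: 4379   i=5: 12336   i=6: 5921   i=7: 11429
  i=8: 12291   i=9: 8024     …   i=94: 3725
  i=95: 6004
Match at i=95, j=80: x = 95·115 + 80 = 11005.

11005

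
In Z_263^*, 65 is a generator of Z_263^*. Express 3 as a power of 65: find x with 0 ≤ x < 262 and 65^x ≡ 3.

242

Baby-step giant-step with m = ceil(sqrt(262)) = 17.
Baby table (65^j mod 263 for j=0..16):
  0:1  1:65  2:17  3:53  4:26  5:112  6:179  7:63
  8:150  9:19  10:183  11:60  12:218  13:231  14:24  15:245
  16:145
Giant step factor: 65^(-17) ≡ 159 (mod 263).
Scan 3·159^i mod 263 for i = 0, 1, …:
  i=0: 3   i=1: 214   i=2: 99   i=3: 224
  i=4: 111   i=5: 28   i=6: 244   i=7: 135
  i=8: 162   i=9: 247     …   i=13: 197
  i=14: 26
Match at i=14, j=4: x = 14·17 + 4 = 242.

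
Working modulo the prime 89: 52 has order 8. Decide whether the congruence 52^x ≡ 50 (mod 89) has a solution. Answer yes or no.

⟨52⟩ has order 8; its elements mod 89 are {1, 12, 34, 37, 52, 55, 77, 88}.
50 is not in this set.

no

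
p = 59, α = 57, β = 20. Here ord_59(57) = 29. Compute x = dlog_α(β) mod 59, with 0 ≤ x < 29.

8

Successive powers of 57 modulo 59:
  57^0=1  57^1=57  57^2=4  57^3=51  57^4=16  57^5=27
  57^6=5  57^7=49  57^8=20
So 57^8 ≡ 20 (mod 59), giving x = 8.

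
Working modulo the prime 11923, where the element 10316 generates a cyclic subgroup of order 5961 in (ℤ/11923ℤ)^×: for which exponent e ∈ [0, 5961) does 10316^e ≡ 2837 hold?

Baby-step giant-step with m = ceil(sqrt(5961)) = 78.
Baby table (10316^j mod 11923 for j=0..77):
  0:1  1:10316  2:7081  3:7298  4:4346  5:2856  6:763  7:1928
  8:1684  9:333  10:1404  11:9142  12:9865  13:4535  14:9131  15:3696
  16:10105  17:391  18:3582  19:2535  20:3921  21:6220  22:7857  23:258
  24:2699  25:2679  26:10973  27:506  28:9545  29:6086  30:8581  31:5244
  32:2453  33:4542  34:9805  35:5571  36:1576  37:6967  38:11651  39:7876
  40:5494  41:6085  42:10188  43:10086  44:7078  45:196  46:6949  47:4808
  48:11571  49:5283  50:11318  51:6472  52:8275  53:8143  54:5653  55:955
  56:3382  57:2014  58:6558  59:1226  60:9036  61:1362  62:5098  63:10538
  64:8017  65:5444  66:2974  67:1905  68:2876  69:4392  70:472  71:4568
  72:3792  73:10832  74:556  75:733  76:2446  77:3868
Giant step factor: 10316^(-78) ≡ 7026 (mod 11923).
Scan 2837·7026^i mod 11923 for i = 0, 1, …:
  i=0: 2837   i=1: 9429   i=2: 3966   i=3: 1065
  i=4: 6969   i=5: 8356   i=6: 404   i=7: 830
  i=8: 1233   i=9: 6960     …   i=33: 6310
  i=34: 4346
Match at i=34, j=4: e = 34·78 + 4 = 2656.

2656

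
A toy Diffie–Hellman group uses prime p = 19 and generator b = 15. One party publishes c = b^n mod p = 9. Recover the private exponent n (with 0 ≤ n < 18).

Successive powers of 15 modulo 19:
  15^0=1  15^1=15  15^2=16  15^3=12  15^4=9
So 15^4 ≡ 9 (mod 19), giving n = 4.

4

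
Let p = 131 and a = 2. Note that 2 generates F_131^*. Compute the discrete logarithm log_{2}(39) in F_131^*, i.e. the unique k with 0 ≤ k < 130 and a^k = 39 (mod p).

Baby-step giant-step with m = ceil(sqrt(130)) = 12.
Baby table (2^j mod 131 for j=0..11):
  0:1  1:2  2:4  3:8  4:16  5:32  6:64  7:128
  8:125  9:119  10:107  11:83
Giant step factor: 2^(-12) ≡ 15 (mod 131).
Scan 39·15^i mod 131 for i = 0, 1, …:
  i=0: 39   i=1: 61   i=2: 129   i=3: 101
  i=4: 74   i=5: 62   i=6: 13   i=7: 64
Match at i=7, j=6: k = 7·12 + 6 = 90.

90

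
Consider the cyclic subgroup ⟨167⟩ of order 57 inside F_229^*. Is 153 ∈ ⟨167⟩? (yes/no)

yes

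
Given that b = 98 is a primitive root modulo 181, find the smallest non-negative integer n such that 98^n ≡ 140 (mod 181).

Baby-step giant-step with m = ceil(sqrt(180)) = 14.
Baby table (98^j mod 181 for j=0..13):
  0:1  1:98  2:11  3:173  4:121  5:93  6:64  7:118
  8:161  9:31  10:142  11:160  12:114  13:131
Giant step factor: 98^(-14) ≡ 167 (mod 181).
Scan 140·167^i mod 181 for i = 0, 1, …:
  i=0: 140   i=1: 31
Match at i=1, j=9: n = 1·14 + 9 = 23.

23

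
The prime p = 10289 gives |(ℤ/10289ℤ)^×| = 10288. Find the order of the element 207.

643

The order of 207 must divide p − 1 = 10288 = 2^4 · 643.
Divisors: 1, 2, 4, 8, 16, 643, 1286, 2572, 5144, 10288.
Check each in increasing order: 207^1 ≡ 207;  207^2 ≡ 1693;  207^4 ≡ 5907;  207^8 ≡ 2650;  207^16 ≡ 5402;  207^643 ≡ 1.
Smallest exponent giving 1 is 643.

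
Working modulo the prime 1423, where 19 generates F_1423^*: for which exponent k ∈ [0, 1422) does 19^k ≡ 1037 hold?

835

Baby-step giant-step with m = ceil(sqrt(1422)) = 38.
Baby table (19^j mod 1423 for j=0..37):
  0:1  1:19  2:361  3:1167  4:828  5:79  6:78  7:59
  8:1121  9:1377  10:549  11:470  12:392  13:333  14:635  15:681
  16:132  17:1085  18:693  19:360  20:1148  21:467  22:335  23:673
  24:1403  25:1043  26:1318  27:851  28:516  29:1266  30:1286  31:243
  32:348  33:920  34:404  35:561  36:698  37:455
Giant step factor: 19^(-38) ≡ 133 (mod 1423).
Scan 1037·133^i mod 1423 for i = 0, 1, …:
  i=0: 1037   i=1: 1313   i=2: 1023   i=3: 874
  i=4: 979   i=5: 714   i=6: 1044   i=7: 821
  i=8: 1045   i=9: 954     …   i=20: 303
  i=21: 455
Match at i=21, j=37: k = 21·38 + 37 = 835.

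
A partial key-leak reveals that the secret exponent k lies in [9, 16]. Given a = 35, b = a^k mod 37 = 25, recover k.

Compute 35^9 mod 37 = 6, then multiply by 35 repeatedly:
  35^9=6  35^10=25
Found 25 at exponent 10.

10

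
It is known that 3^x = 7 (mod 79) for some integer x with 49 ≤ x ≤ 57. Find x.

53

Compute 3^49 mod 79 = 43, then multiply by 3 repeatedly:
  3^49=43  3^50=50  3^51=71  3^52=55  3^53=7
Found 7 at exponent 53.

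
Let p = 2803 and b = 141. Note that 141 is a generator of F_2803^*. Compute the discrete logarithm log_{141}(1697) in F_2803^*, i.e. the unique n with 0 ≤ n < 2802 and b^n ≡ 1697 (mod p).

Baby-step giant-step with m = ceil(sqrt(2802)) = 53.
Baby table (141^j mod 2803 for j=0..52):
  0:1  1:141  2:260  3:221  4:328  5:1400  6:1190  7:2413
  8:1070  9:2311  10:703  11:1018  12:585  13:1198  14:738  15:347
  16:1276  17:524  18:1006  19:1696  20:881  21:889  22:2017  23:1294
  24:259  25:80  26:68  27:1179  28:862  29:1013  30:2683  31:2701
  32:2436  33:1510  34:2685  35:180  36:153  37:1952  38:538  39:177
  40:2533  41:1172  42:2678  43:1996  44:1136  45:405  46:1045  47:1589
  48:2612  49:1099  50:794  51:2637  52:1821
Giant step factor: 141^(-53) ≡ 181 (mod 2803).
Scan 1697·181^i mod 2803 for i = 0, 1, …:
  i=0: 1697   i=1: 1630   i=2: 715   i=3: 477
  i=4: 2247   i=5: 272   i=6: 1581   i=7: 255
  i=8: 1307   i=9: 1115     …   i=35: 735
  i=36: 1294
Match at i=36, j=23: n = 36·53 + 23 = 1931.

1931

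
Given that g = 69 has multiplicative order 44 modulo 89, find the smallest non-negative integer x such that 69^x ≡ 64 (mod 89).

Baby-step giant-step with m = ceil(sqrt(44)) = 7.
Baby table (69^j mod 89 for j=0..6):
  0:1  1:69  2:44  3:10  4:67  5:84  6:11
Giant step factor: 69^(-7) ≡ 36 (mod 89).
Scan 64·36^i mod 89 for i = 0, 1, …:
  i=0: 64   i=1: 79   i=2: 85   i=3: 34
  i=4: 67
Match at i=4, j=4: x = 4·7 + 4 = 32.

32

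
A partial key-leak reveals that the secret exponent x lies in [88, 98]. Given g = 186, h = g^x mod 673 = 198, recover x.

89

Compute 186^88 mod 673 = 305, then multiply by 186 repeatedly:
  186^88=305  186^89=198
Found 198 at exponent 89.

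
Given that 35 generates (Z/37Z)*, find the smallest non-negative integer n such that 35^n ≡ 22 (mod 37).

13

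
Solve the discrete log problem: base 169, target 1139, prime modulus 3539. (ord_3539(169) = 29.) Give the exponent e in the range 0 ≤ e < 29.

9

Successive powers of 169 modulo 3539:
  169^0=1  169^1=169  169^2=249  169^3=3152  169^4=1838  169^5=2729
  169^6=1131  169^7=33  169^8=2038  169^9=1139
So 169^9 ≡ 1139 (mod 3539), giving e = 9.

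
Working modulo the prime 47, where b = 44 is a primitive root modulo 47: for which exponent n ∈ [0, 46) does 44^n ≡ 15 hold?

Baby-step giant-step with m = ceil(sqrt(46)) = 7.
Baby table (44^j mod 47 for j=0..6):
  0:1  1:44  2:9  3:20  4:34  5:39  6:24
Giant step factor: 44^(-7) ≡ 15 (mod 47).
Scan 15·15^i mod 47 for i = 0, 1, …:
  i=0: 15   i=1: 37   i=2: 38   i=3: 6
  i=4: 43   i=5: 34
Match at i=5, j=4: n = 5·7 + 4 = 39.

39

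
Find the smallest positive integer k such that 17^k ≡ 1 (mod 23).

22

The order of 17 must divide p − 1 = 22 = 2 · 11.
Divisors: 1, 2, 11, 22.
Check each in increasing order: 17^1 ≡ 17;  17^2 ≡ 13;  17^11 ≡ 22;  17^22 ≡ 1.
Smallest exponent giving 1 is 22.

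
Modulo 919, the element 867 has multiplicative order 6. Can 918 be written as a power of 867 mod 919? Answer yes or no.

⟨867⟩ has order 6; its elements mod 919 are {1, 52, 53, 866, 867, 918}.
918 is in this set.

yes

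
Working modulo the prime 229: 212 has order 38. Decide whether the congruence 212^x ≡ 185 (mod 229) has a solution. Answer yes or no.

185 ∈ ⟨212⟩ iff 185^38 ≡ 1 (mod 229), since |⟨212⟩| = 38.
185^38 mod 229 = 1.
Since 1 = 1, 185 lies in the subgroup.

yes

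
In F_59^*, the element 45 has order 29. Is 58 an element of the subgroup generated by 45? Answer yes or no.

no

58 ∈ ⟨45⟩ iff 58^29 ≡ 1 (mod 59), since |⟨45⟩| = 29.
58^29 mod 59 = 58.
Since 58 ≠ 1, 58 does not lie in the subgroup.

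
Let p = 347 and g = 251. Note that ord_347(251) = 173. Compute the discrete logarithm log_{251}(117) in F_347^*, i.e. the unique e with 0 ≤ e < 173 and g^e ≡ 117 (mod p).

Baby-step giant-step with m = ceil(sqrt(173)) = 14.
Baby table (251^j mod 347 for j=0..13):
  0:1  1:251  2:194  3:114  4:160  5:255  6:157  7:196
  8:269  9:201  10:136  11:130  12:12  13:236
Giant step factor: 251^(-14) ≡ 213 (mod 347).
Scan 117·213^i mod 347 for i = 0, 1, …:
  i=0: 117   i=1: 284   i=2: 114
Match at i=2, j=3: e = 2·14 + 3 = 31.

31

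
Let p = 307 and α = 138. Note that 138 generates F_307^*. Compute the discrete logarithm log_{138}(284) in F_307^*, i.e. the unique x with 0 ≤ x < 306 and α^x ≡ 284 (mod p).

274

Baby-step giant-step with m = ceil(sqrt(306)) = 18.
Baby table (138^j mod 307 for j=0..17):
  0:1  1:138  2:10  3:152  4:100  5:292  6:79  7:157
  8:176  9:35  10:225  11:43  12:101  13:123  14:89  15:2
  16:276  17:20
Giant step factor: 138^(-18) ≡ 102 (mod 307).
Scan 284·102^i mod 307 for i = 0, 1, …:
  i=0: 284   i=1: 110   i=2: 168   i=3: 251
  i=4: 121   i=5: 62   i=6: 184   i=7: 41
  i=8: 191   i=9: 141     …   i=14: 7
  i=15: 100
Match at i=15, j=4: x = 15·18 + 4 = 274.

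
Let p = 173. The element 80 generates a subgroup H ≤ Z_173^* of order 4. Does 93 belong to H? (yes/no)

yes

⟨80⟩ has order 4; its elements mod 173 are {1, 80, 93, 172}.
93 is in this set.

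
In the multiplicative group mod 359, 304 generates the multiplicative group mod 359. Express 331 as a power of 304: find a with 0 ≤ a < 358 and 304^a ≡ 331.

14

Successive powers of 304 modulo 359:
  304^0=1  304^1=304  304^2=153  304^3=201  304^4=74  304^5=238
  304^6=193  304^7=155  304^8=91  304^9=21  304^10=281  304^11=341
  304^12=272  304^13=118  304^14=331
So 304^14 ≡ 331 (mod 359), giving a = 14.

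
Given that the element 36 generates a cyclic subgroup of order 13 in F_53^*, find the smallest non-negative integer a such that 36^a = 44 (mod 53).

Successive powers of 36 modulo 53:
  36^0=1  36^1=36  36^2=24  36^3=16  36^4=46  36^5=13
  36^6=44
So 36^6 ≡ 44 (mod 53), giving a = 6.

6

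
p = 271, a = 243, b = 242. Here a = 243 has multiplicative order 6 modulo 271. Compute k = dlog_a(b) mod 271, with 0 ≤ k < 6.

Successive powers of 243 modulo 271:
  243^0=1  243^1=243  243^2=242
So 243^2 ≡ 242 (mod 271), giving k = 2.

2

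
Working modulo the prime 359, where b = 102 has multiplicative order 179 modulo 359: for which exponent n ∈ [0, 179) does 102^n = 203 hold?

69

Baby-step giant-step with m = ceil(sqrt(179)) = 14.
Baby table (102^j mod 359 for j=0..13):
  0:1  1:102  2:352  3:4  4:49  5:331  6:16  7:196
  8:247  9:64  10:66  11:270  12:256  13:264
Giant step factor: 102^(-14) ≡ 120 (mod 359).
Scan 203·120^i mod 359 for i = 0, 1, …:
  i=0: 203   i=1: 307   i=2: 222   i=3: 74
  i=4: 264
Match at i=4, j=13: n = 4·14 + 13 = 69.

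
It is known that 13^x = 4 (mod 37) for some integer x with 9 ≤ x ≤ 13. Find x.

10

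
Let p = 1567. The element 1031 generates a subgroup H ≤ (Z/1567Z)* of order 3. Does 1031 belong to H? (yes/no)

⟨1031⟩ has order 3; its elements mod 1567 are {1, 535, 1031}.
1031 is in this set.

yes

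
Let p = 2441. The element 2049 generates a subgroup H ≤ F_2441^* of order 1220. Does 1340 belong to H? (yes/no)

1340 ∈ ⟨2049⟩ iff 1340^1220 ≡ 1 (mod 2441), since |⟨2049⟩| = 1220.
1340^1220 mod 2441 = 1.
Since 1 = 1, 1340 lies in the subgroup.

yes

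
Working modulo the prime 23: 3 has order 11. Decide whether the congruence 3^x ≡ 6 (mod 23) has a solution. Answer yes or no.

yes

6 ∈ ⟨3⟩ iff 6^11 ≡ 1 (mod 23), since |⟨3⟩| = 11.
6^11 mod 23 = 1.
Since 1 = 1, 6 lies in the subgroup.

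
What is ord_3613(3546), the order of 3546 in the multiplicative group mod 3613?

903

The order of 3546 must divide p − 1 = 3612 = 2^2 · 3 · 7 · 43.
Divisors: 1, 2, 3, 4, 6, 7, 12, 14, 21, 28, 42, 43, 84, 86, 129, 172, 258, 301, 516, 602, 903, 1204, 1806, 3612.
Check each in increasing order: 3546^1 ≡ 3546;  3546^2 ≡ 876;  3546^3 ≡ 2729;  3546^4 ≡ 1420;  3546^6 ≡ 1048;  3546^7 ≡ 2044;  3546^12 ≡ 3565;  3546^14 ≡ 1308;  3546^21 ≡ 3545;  3546^28 ≡ 1915;  3546^42 ≡ 1011;  3546^43 ≡ 910;  3546^84 ≡ 3255;  3546^86 ≡ 723;  3546^129 ≡ 364;  3546^172 ≡ 2457;  3546^258 ≡ 2428;  3546^301 ≡ 1937;  3546^516 ≡ 2381;  3546^602 ≡ 1675;  3546^903 ≡ 1.
Smallest exponent giving 1 is 903.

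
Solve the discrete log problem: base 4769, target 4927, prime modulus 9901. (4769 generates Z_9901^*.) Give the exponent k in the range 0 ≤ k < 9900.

9120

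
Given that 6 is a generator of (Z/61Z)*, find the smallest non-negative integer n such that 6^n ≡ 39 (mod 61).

58

Baby-step giant-step with m = ceil(sqrt(60)) = 8.
Baby table (6^j mod 61 for j=0..7):
  0:1  1:6  2:36  3:33  4:15  5:29  6:52  7:7
Giant step factor: 6^(-8) ≡ 16 (mod 61).
Scan 39·16^i mod 61 for i = 0, 1, …:
  i=0: 39   i=1: 14   i=2: 41   i=3: 46
  i=4: 4   i=5: 3   i=6: 48   i=7: 36
Match at i=7, j=2: n = 7·8 + 2 = 58.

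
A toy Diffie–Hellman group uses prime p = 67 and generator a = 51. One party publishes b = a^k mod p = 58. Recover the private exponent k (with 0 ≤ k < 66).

3

Baby-step giant-step with m = ceil(sqrt(66)) = 9.
Baby table (51^j mod 67 for j=0..8):
  0:1  1:51  2:55  3:58  4:10  5:41  6:14  7:44
  8:33
Giant step factor: 51^(-9) ≡ 42 (mod 67).
Scan 58·42^i mod 67 for i = 0, 1, …:
  i=0: 58
Match at i=0, j=3: k = 0·9 + 3 = 3.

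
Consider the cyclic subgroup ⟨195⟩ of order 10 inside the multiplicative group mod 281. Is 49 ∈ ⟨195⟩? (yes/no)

yes

⟨195⟩ has order 10; its elements mod 281 are {1, 49, 86, 90, 128, 153, 191, 195, 232, 280}.
49 is in this set.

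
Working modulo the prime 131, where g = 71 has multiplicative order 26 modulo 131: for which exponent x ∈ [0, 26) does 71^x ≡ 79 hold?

Successive powers of 71 modulo 131:
  71^0=1  71^1=71  71^2=63  71^3=19  71^4=39  71^5=18
  71^6=99  71^7=86  71^8=80  71^9=47  71^10=62  71^11=79
So 71^11 ≡ 79 (mod 131), giving x = 11.

11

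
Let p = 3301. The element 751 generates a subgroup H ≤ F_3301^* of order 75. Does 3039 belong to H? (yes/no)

yes

3039 ∈ ⟨751⟩ iff 3039^75 ≡ 1 (mod 3301), since |⟨751⟩| = 75.
3039^75 mod 3301 = 1.
Since 1 = 1, 3039 lies in the subgroup.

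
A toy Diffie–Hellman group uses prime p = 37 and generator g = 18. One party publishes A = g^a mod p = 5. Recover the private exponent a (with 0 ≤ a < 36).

31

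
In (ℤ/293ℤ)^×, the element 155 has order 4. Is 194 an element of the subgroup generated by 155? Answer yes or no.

no

194 ∈ ⟨155⟩ iff 194^4 ≡ 1 (mod 293), since |⟨155⟩| = 4.
194^4 mod 293 = 137.
Since 137 ≠ 1, 194 does not lie in the subgroup.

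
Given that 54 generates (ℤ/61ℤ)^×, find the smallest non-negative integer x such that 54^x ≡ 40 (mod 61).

Baby-step giant-step with m = ceil(sqrt(60)) = 8.
Baby table (54^j mod 61 for j=0..7):
  0:1  1:54  2:49  3:23  4:22  5:29  6:41  7:18
Giant step factor: 54^(-8) ≡ 15 (mod 61).
Scan 40·15^i mod 61 for i = 0, 1, …:
  i=0: 40   i=1: 51   i=2: 33   i=3: 7
  i=4: 44   i=5: 50   i=6: 18
Match at i=6, j=7: x = 6·8 + 7 = 55.

55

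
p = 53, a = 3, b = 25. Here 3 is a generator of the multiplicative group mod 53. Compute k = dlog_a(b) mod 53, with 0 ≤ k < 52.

Baby-step giant-step with m = ceil(sqrt(52)) = 8.
Baby table (3^j mod 53 for j=0..7):
  0:1  1:3  2:9  3:27  4:28  5:31  6:40  7:14
Giant step factor: 3^(-8) ≡ 24 (mod 53).
Scan 25·24^i mod 53 for i = 0, 1, …:
  i=0: 25   i=1: 17   i=2: 37   i=3: 40
Match at i=3, j=6: k = 3·8 + 6 = 30.

30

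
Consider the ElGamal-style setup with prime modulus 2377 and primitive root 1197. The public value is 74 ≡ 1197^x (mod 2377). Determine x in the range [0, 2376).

990

Baby-step giant-step with m = ceil(sqrt(2376)) = 49.
Baby table (1197^j mod 2377 for j=0..48):
  0:1  1:1197  2:1855  3:317  4:1506  5:916  6:655  7:2002
  8:378  9:836  10:2352  11:976  12:1165  13:1583  14:382  15:870
  16:264  17:2244  18:58  19:493  20:625  21:1747  22:1776  23:834
  24:2335  25:2020  26:531  27:948  28:927  29:1937  30:1014  31:1488
  32:763  33:543  34:1050  35:1794  36:987  37:70  38:595  39:1492
  40:797  41:832  42:2318  43:687  44:2274  45:313  46:1472  47:627
  48:1764
Giant step factor: 1197^(-49) ≡ 893 (mod 2377).
Scan 74·893^i mod 2377 for i = 0, 1, …:
  i=0: 74   i=1: 1903   i=2: 2201   i=3: 2091
  i=4: 1318   i=5: 359   i=6: 2069   i=7: 688
  i=8: 1118   i=9: 34     …   i=19: 716
  i=20: 2352
Match at i=20, j=10: x = 20·49 + 10 = 990.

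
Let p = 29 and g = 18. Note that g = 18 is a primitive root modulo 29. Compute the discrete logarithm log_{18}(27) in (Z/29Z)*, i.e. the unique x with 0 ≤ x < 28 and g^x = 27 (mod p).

9

Successive powers of 18 modulo 29:
  18^0=1  18^1=18  18^2=5  18^3=3  18^4=25  18^5=15
  18^6=9  18^7=17  18^8=16  18^9=27
So 18^9 ≡ 27 (mod 29), giving x = 9.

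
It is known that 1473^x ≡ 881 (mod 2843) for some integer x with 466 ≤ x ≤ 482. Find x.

476

Compute 1473^466 mod 2843 = 673, then multiply by 1473 repeatedly:
  1473^466=673  1473^467=1965  1473^468=271  1473^469=1163  1473^470=1613
  1473^471=2044  1473^472=75  1473^473=2441  1473^474=2041  1473^475=1342
  1473^476=881
Found 881 at exponent 476.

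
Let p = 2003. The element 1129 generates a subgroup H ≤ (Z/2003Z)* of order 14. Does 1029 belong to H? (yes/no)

yes

⟨1129⟩ has order 14; its elements mod 2003 are {1, 318, 485, 733, 746, 874, 974, 1029, 1129, 1257, 1270, 1518, 1685, 2002}.
1029 is in this set.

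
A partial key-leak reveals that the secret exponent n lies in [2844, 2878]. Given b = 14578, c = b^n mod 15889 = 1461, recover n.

Compute 14578^2844 mod 15889 = 15468, then multiply by 14578 repeatedly:
  14578^2844=15468  14578^2845=11705  14578^2846=3519  14578^2847=10290  14578^2848=15460
  14578^2849=6304  14578^2850=13625  14578^2851=12750  14578^2852=15867  14578^2853=12953
  14578^2854=3958  14578^2855=6765  14578^2856=13036  14578^2857=6368  14578^2858=9166
  14578^2859=11347  14578^2860=12076  14578^2861=9697  14578^2862=14322  14578^2863=4656
  14578^2864=13249  14578^2865=13127  14578^2866=14179  14578^2867=1461
Found 1461 at exponent 2867.

2867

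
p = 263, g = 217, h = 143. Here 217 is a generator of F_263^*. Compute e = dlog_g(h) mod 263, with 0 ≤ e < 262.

Baby-step giant-step with m = ceil(sqrt(262)) = 17.
Baby table (217^j mod 263 for j=0..16):
  0:1  1:217  2:12  3:237  4:144  5:214  6:150  7:201
  8:222  9:45  10:34  11:14  12:145  13:168  14:162  15:175
  16:103
Giant step factor: 217^(-17) ≡ 197 (mod 263).
Scan 143·197^i mod 263 for i = 0, 1, …:
  i=0: 143   i=1: 30   i=2: 124   i=3: 232
  i=4: 205   i=5: 146   i=6: 95   i=7: 42
  i=8: 121   i=9: 167     …   i=13: 164
  i=14: 222
Match at i=14, j=8: e = 14·17 + 8 = 246.

246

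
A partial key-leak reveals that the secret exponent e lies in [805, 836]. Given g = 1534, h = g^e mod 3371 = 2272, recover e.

809

Compute 1534^805 mod 3371 = 2937, then multiply by 1534 repeatedly:
  1534^805=2937  1534^806=1702  1534^807=1714  1534^808=3267  1534^809=2272
Found 2272 at exponent 809.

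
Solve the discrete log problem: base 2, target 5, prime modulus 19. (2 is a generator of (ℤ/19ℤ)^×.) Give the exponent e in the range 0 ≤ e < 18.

16

Successive powers of 2 modulo 19:
  2^0=1  2^1=2  2^2=4  2^3=8  2^4=16  2^5=13
  2^6=7  2^7=14  2^8=9  2^9=18  2^10=17  2^11=15
  2^12=11  2^13=3  2^14=6  2^15=12  2^16=5
So 2^16 ≡ 5 (mod 19), giving e = 16.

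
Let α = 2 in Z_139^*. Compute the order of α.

The order of 2 must divide p − 1 = 138 = 2 · 3 · 23.
Divisors: 1, 2, 3, 6, 23, 46, 69, 138.
Check each in increasing order: 2^1 ≡ 2;  2^2 ≡ 4;  2^3 ≡ 8;  2^6 ≡ 64;  2^23 ≡ 97;  2^46 ≡ 96;  2^69 ≡ 138;  2^138 ≡ 1.
Smallest exponent giving 1 is 138.

138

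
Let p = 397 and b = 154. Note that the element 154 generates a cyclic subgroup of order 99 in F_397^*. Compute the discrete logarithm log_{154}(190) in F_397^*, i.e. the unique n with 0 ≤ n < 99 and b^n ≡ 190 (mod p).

Baby-step giant-step with m = ceil(sqrt(99)) = 10.
Baby table (154^j mod 397 for j=0..9):
  0:1  1:154  2:293  3:261  4:97  5:249  6:234  7:306
  8:278  9:333
Giant step factor: 154^(-10) ≡ 374 (mod 397).
Scan 190·374^i mod 397 for i = 0, 1, …:
  i=0: 190   i=1: 394   i=2: 69   i=3: 1
Match at i=3, j=0: n = 3·10 + 0 = 30.

30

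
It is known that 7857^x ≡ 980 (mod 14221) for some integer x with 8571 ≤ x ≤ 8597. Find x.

8580

Compute 7857^8571 mod 14221 = 11997, then multiply by 7857 repeatedly:
  7857^8571=11997  7857^8572=3641  7857^8573=8906  7857^8574=7122  7857^8575=12140
  7857^8576=3733  7857^8577=6479  7857^8578=8544  7857^8579=7088  7857^8580=980
Found 980 at exponent 8580.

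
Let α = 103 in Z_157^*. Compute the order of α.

52

The order of 103 must divide p − 1 = 156 = 2^2 · 3 · 13.
Divisors: 1, 2, 3, 4, 6, 12, 13, 26, 39, 52, 78, 156.
Check each in increasing order: 103^1 ≡ 103;  103^2 ≡ 90;  103^3 ≡ 7;  103^4 ≡ 93;  103^6 ≡ 49;  103^12 ≡ 46;  103^13 ≡ 28;  103^26 ≡ 156;  103^39 ≡ 129;  103^52 ≡ 1.
Smallest exponent giving 1 is 52.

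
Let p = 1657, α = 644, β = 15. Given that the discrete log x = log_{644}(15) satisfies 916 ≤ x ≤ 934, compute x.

919

Compute 644^916 mod 1657 = 1315, then multiply by 644 repeatedly:
  644^916=1315  644^917=133  644^918=1145  644^919=15
Found 15 at exponent 919.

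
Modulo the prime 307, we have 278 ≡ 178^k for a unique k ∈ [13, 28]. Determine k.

14

Compute 178^13 mod 307 = 74, then multiply by 178 repeatedly:
  178^13=74  178^14=278
Found 278 at exponent 14.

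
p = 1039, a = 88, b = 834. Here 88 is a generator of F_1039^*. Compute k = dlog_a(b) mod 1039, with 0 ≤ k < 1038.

366

Baby-step giant-step with m = ceil(sqrt(1038)) = 33.
Baby table (88^j mod 1039 for j=0..32):
  0:1  1:88  2:471  3:927  4:534  5:237  6:76  7:454
  8:470  9:839  10:63  11:349  12:581  13:217  14:394  15:385
  16:632  17:549  18:518  19:907  20:852  21:168  22:238  23:164
  24:925  25:358  26:334  27:300  28:425  29:1035  30:687  31:194
  32:448
Giant step factor: 88^(-33) ≡ 412 (mod 1039).
Scan 834·412^i mod 1039 for i = 0, 1, …:
  i=0: 834   i=1: 738   i=2: 668   i=3: 920
  i=4: 844   i=5: 702   i=6: 382   i=7: 495
  i=8: 296   i=9: 389   i=10: 262   i=11: 927
Match at i=11, j=3: k = 11·33 + 3 = 366.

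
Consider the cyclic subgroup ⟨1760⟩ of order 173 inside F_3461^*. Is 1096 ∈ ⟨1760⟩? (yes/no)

no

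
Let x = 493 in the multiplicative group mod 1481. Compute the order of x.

1480

The order of 493 must divide p − 1 = 1480 = 2^3 · 5 · 37.
Divisors: 1, 2, 4, 5, 8, 10, 20, 37, 40, 74, 148, 185, 296, 370, 740, 1480.
Check each in increasing order: 493^1 ≡ 493;  493^2 ≡ 165;  493^4 ≡ 567;  493^5 ≡ 1103;  493^8 ≡ 112;  493^10 ≡ 708;  493^20 ≡ 686;  493^37 ≡ 111;  493^40 ≡ 1119;  493^74 ≡ 473;  493^148 ≡ 98;  493^185 ≡ 511;  493^296 ≡ 718;  493^370 ≡ 465;  493^740 ≡ 1480;  493^1480 ≡ 1.
Smallest exponent giving 1 is 1480.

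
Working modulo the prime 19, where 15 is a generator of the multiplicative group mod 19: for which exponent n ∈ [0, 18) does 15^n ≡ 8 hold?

15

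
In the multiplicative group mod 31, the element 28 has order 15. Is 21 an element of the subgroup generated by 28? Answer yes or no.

no

⟨28⟩ has order 15; its elements mod 31 are {1, 2, 4, 5, 7, 8, 9, 10, 14, 16, 18, 19, 20, 25, 28}.
21 is not in this set.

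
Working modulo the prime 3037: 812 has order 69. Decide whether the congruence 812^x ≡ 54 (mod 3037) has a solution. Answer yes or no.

54 ∈ ⟨812⟩ iff 54^69 ≡ 1 (mod 3037), since |⟨812⟩| = 69.
54^69 mod 3037 = 382.
Since 382 ≠ 1, 54 does not lie in the subgroup.

no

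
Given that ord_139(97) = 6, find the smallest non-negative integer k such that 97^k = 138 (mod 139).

Successive powers of 97 modulo 139:
  97^0=1  97^1=97  97^2=96  97^3=138
So 97^3 ≡ 138 (mod 139), giving k = 3.

3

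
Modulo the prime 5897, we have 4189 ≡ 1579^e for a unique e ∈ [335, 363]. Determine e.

363

Compute 1579^335 mod 5897 = 4177, then multiply by 1579 repeatedly:
  1579^335=4177  1579^336=2637  1579^337=541  1579^338=5071  1579^339=4880
  1579^340=4038  1579^341=1345  1579^342=835  1579^343=3434  1579^344=2943
  1579^345=161  1579^346=648  1579^347=3011  1579^348=1387  1579^349=2286
  1579^350=630  1579^351=4074  1579^352=5116  1579^353=5171  1579^354=3561
  1579^355=2978  1579^356=2353  1579^357=277  1579^358=1005  1579^359=602
  1579^360=1141  1579^361=3054  1579^362=4417  1579^363=4189
Found 4189 at exponent 363.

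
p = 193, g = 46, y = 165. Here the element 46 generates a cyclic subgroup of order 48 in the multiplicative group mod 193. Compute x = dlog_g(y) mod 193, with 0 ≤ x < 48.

19

Successive powers of 46 modulo 193:
  46^0=1  46^1=46  46^2=186  46^3=64  46^4=49  46^5=131
  46^6=43  46^7=48  46^8=85  46^9=50  46^10=177  46^11=36
  46^12=112  46^13=134  46^14=181  46^15=27  46^16=84  46^17=4
  46^18=184  46^19=165
So 46^19 ≡ 165 (mod 193), giving x = 19.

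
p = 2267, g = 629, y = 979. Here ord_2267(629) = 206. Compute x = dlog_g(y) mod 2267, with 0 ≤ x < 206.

75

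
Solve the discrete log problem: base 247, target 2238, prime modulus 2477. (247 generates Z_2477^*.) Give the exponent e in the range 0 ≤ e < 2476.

470

Baby-step giant-step with m = ceil(sqrt(2476)) = 50.
Baby table (247^j mod 2477 for j=0..49):
  0:1  1:247  2:1561  3:1632  4:1830  5:1196  6:649  7:1775
  8:2473  9:1489  10:1187  11:903  12:111  13:170  14:2358  15:331
  16:16  17:1475  18:206  19:1342  20:2033  21:1797  22:476  23:1153
  24:2413  25:1531  26:1653  27:2063  28:1776  29:243  30:573  31:342
  32:256  33:1307  34:819  35:1656  36:327  37:1505  38:185  39:1109
  40:1453  41:2203  42:1678  43:807  44:1169  45:1411  46:1737  47:518
  48:1619  49:1096
Giant step factor: 247^(-50) ≡ 1850 (mod 2477).
Scan 2238·1850^i mod 2477 for i = 0, 1, …:
  i=0: 2238   i=1: 1233   i=2: 2210   i=3: 1450
  i=4: 2386   i=5: 86   i=6: 572   i=7: 521
  i=8: 297   i=9: 2033
Match at i=9, j=20: e = 9·50 + 20 = 470.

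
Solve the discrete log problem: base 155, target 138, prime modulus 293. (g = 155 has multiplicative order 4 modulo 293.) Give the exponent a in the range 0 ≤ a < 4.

3

Successive powers of 155 modulo 293:
  155^0=1  155^1=155  155^2=292  155^3=138
So 155^3 ≡ 138 (mod 293), giving a = 3.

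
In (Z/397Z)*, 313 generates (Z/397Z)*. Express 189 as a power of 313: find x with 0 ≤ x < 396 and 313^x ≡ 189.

125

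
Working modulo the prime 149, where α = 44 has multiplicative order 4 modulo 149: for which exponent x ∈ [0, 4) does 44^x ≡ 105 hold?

3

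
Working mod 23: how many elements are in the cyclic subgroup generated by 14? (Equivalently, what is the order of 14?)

22

The order of 14 must divide p − 1 = 22 = 2 · 11.
Divisors: 1, 2, 11, 22.
Check each in increasing order: 14^1 ≡ 14;  14^2 ≡ 12;  14^11 ≡ 22;  14^22 ≡ 1.
Smallest exponent giving 1 is 22.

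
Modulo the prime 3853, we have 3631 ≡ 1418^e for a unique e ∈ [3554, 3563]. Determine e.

3556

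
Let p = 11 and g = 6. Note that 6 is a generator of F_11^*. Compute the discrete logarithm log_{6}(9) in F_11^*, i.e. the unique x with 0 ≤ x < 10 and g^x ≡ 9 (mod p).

4

Successive powers of 6 modulo 11:
  6^0=1  6^1=6  6^2=3  6^3=7  6^4=9
So 6^4 ≡ 9 (mod 11), giving x = 4.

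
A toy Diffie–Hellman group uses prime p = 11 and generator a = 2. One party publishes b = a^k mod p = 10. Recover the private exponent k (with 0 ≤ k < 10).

Successive powers of 2 modulo 11:
  2^0=1  2^1=2  2^2=4  2^3=8  2^4=5  2^5=10
So 2^5 ≡ 10 (mod 11), giving k = 5.

5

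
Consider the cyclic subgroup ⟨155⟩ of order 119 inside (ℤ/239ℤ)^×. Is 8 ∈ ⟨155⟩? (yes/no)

8 ∈ ⟨155⟩ iff 8^119 ≡ 1 (mod 239), since |⟨155⟩| = 119.
8^119 mod 239 = 1.
Since 1 = 1, 8 lies in the subgroup.

yes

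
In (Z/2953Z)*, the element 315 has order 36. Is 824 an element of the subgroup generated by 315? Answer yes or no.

no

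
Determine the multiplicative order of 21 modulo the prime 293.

The order of 21 must divide p − 1 = 292 = 2^2 · 73.
Divisors: 1, 2, 4, 73, 146, 292.
Check each in increasing order: 21^1 ≡ 21;  21^2 ≡ 148;  21^4 ≡ 222;  21^73 ≡ 292;  21^146 ≡ 1.
Smallest exponent giving 1 is 146.

146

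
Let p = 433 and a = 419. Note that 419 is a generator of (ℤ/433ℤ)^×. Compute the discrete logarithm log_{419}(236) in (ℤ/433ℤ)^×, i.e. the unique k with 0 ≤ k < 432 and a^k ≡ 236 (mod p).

172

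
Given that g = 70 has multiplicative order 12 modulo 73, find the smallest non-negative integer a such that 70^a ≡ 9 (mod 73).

2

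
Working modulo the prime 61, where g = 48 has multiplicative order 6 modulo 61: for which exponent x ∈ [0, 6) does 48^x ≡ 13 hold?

4

Successive powers of 48 modulo 61:
  48^0=1  48^1=48  48^2=47  48^3=60  48^4=13
So 48^4 ≡ 13 (mod 61), giving x = 4.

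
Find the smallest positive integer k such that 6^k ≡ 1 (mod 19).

The order of 6 must divide p − 1 = 18 = 2 · 3^2.
Divisors: 1, 2, 3, 6, 9, 18.
Check each in increasing order: 6^1 ≡ 6;  6^2 ≡ 17;  6^3 ≡ 7;  6^6 ≡ 11;  6^9 ≡ 1.
Smallest exponent giving 1 is 9.

9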